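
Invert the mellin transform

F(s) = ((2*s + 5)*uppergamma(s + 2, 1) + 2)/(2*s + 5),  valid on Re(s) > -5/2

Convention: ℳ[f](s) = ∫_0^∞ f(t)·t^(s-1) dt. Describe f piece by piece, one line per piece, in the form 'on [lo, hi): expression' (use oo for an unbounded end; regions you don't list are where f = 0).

strip the shared t-power: sqrt(t) on [0, 1); exp(-t) on [1, ∞)
linearity at 1 turns ℳ[f](s) into 2 summed integrals
between 0 and 1 the integrand is t**(5/2)·t^(s-1)
the [1, ∞) slice contributes ∫ t**2*exp(-t)·t^(s-1) dt

on [0, 1): t**(5/2)
on [1, oo): t**2*exp(-t)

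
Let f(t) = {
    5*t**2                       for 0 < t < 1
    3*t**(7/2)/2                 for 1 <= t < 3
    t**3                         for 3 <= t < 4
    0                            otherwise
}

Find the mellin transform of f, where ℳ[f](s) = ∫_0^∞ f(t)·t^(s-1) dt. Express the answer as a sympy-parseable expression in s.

f breaks at 1, 3 into 3 integrals to sum
[0, 1) adds the kernel integral of 5*t**2
segment [1, 3) carries 3*t**(7/2)/2; integrate it
[3, 4) adds the kernel integral of t**3

(2**(2*s + 6)*(s + 2)*(2*s + 7) - 3**(s + 3)*(s + 2)*(2*s + 7) + 3**(s + 9/2)*(s + 2)*(s + 3) - 3*(s + 2)*(s + 3) + 5*(s + 3)*(2*s + 7))/((s + 2)*(s + 3)*(2*s + 7))
  Re(s) > -2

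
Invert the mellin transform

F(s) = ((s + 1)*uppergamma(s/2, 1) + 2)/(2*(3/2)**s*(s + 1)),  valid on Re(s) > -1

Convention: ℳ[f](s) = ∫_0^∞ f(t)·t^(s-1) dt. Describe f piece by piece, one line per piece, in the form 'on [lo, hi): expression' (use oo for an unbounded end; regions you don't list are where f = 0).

on [0, 2/3): 3*t/2
on [2/3, oo): exp(-9*t**2/4)

peel off the common scale on t: t on [0, 1); exp(-t**2) on [1, ∞)
strip the power substitution: sqrt(t) on [0, 1); exp(-t) on [1, ∞)
decompose at 2/3; ℳ[f](s) sums the 2 pieces' integrals
for t in [0, 2/3): the term is ∫ 3*t/2·t^(s-1)
[2/3, ∞) adds the kernel integral of exp(-9*t**2/4)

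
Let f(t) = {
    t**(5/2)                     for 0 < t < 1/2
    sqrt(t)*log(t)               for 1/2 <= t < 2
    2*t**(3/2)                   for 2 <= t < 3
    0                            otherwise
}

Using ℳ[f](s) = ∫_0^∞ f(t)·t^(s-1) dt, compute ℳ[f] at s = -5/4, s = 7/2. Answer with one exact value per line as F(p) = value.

undo the shared t-power: t**2 on [0, 1/2); log(t) on [1/2, 2); 2*t on [2, 3)
decompose at 1/2, 2; ℳ[f](s) sums the 3 pieces' integrals
for t in [0, 1/2): the term is ∫ t**(5/2)·t^(s-1)
∫ sqrt(t)*log(t)·t^(s-1) over [1/2, 2)
[2, 3) adds the kernel integral of 2*t**(3/2)

F(-5/4) = 2**(3/4)*(-200*sqrt(2) - log(2**(15*sqrt(2) + 60)) + 89 + 180*6**(1/4))/45
F(7/2) = 257*log(2)/64 + 320281/3840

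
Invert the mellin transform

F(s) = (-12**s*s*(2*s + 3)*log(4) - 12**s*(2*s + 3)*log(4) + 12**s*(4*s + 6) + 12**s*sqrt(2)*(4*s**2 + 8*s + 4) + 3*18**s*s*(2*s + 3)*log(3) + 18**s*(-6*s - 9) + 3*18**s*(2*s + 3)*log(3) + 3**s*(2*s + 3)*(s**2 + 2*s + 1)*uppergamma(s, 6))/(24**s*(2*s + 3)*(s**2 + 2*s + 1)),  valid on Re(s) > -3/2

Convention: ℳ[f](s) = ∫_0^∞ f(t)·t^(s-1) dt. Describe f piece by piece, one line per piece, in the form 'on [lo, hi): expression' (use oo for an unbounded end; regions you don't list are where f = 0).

reversing the common scale on t: 2*sqrt(2)*t**(3/2) on [0, 1); 2*t*log(2*t) on [1, 3/2); exp(-4*t) on [3/2, ∞)
invert the common scale on t to get t**(3/2) on [0, 2); t*log(t) on [2, 3); exp(-2*t) on [3, ∞)
integrate the 3 segments split at 1/2, 3/4, then add the results
segment 0 to 1/2 holds 8*t**(3/2); add its integral
∫ 4*t*log(4*t)·t^(s-1) over [1/2, 3/4)
segment [3/4, ∞) carries exp(-8*t); integrate it

on [0, 1/2): 8*t**(3/2)
on [1/2, 3/4): 4*t*log(4*t)
on [3/4, oo): exp(-8*t)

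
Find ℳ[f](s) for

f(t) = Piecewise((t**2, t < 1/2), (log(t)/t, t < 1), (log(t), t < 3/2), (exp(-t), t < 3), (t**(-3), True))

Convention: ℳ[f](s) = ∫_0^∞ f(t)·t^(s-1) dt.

the 5 pieces separated at 1/2, 1, 3/2, 3 each add one integral
piece [0, 1/2): integrate t**2 against the kernel
for t in [1/2, 1): the term is ∫ log(t)/t·t^(s-1)
∫ log(t)·t^(s-1) over [1, 3/2)
∫ exp(-t)·t^(s-1) over [3/2, 3)
the [3, ∞) slice contributes ∫ t**(-3)·t^(s-1) dt

(108*2**s*s**2*(s - 3)*(s + 2)*(s**2 - 2*s + 1)*uppergamma(s, 3/2) - 108*2**s*s**2*(s - 3)*(s + 2)*(s**2 - 2*s + 1)*uppergamma(s, 3) - 108*2**s*s**2*(s - 3)*(s + 2) + 108*2**s*(s - 3)*(s + 2)*(s**2 - 2*s + 1) - 108*3**s*s*(s - 3)*(s + 2)*(s**2 - 2*s + 1)*log(2) + 108*3**s*s*(s - 3)*(s + 2)*(s**2 - 2*s + 1)*log(3) - 108*3**s*(s - 3)*(s + 2)*(s**2 - 2*s + 1) - 4*6**s*s**2*(s + 2)*(s**2 - 2*s + 1) + 216*s**3*(s - 3)*(s + 2)*log(2) - 216*s**2*(s - 3)*(s + 2)*log(2) + 216*s**2*(s - 3)*(s + 2) + 27*s**2*(s - 3)*(s**2 - 2*s + 1))/(108*2**s*s**2*(s - 3)*(s + 2)*(s**2 - 2*s + 1))
  -2 < Re(s) < 3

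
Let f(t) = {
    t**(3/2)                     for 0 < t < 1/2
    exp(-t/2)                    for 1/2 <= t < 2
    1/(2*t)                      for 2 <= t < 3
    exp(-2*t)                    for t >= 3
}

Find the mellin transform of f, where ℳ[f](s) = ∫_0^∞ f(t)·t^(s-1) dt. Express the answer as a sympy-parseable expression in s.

integrate the 4 segments split at 1/2, 2, 3, then add the results
segment [0, 1/2) carries t**(3/2); integrate it
segment [1/2, 2) carries exp(-t/2); integrate it
segment 2 to 3 holds 1/(2*t); add its integral
segment 3 to ∞ holds exp(-2*t); add its integral

(12*24**s*(s - 1)*(2*s + 3)*uppergamma(s, 1/4) - 12*24**s*(s - 1)*(2*s + 3)*uppergamma(s, 1) - 3*24**s*(2*s + 3) + 2*36**s*(2*s + 3) + 12*6**s*(s - 1)*(2*s + 3)*uppergamma(s, 6) + 6*sqrt(2)*6**s*(s - 1))/(12*12**s*(s - 1)*(2*s + 3))
  Re(s) > -3/2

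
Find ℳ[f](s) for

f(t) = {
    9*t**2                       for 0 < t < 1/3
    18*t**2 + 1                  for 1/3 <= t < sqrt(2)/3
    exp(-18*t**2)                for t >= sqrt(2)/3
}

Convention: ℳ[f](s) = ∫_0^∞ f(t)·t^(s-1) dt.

remove the common scale on t first: t**2 on [0, 1); 2*t**2 + 1 on [1, sqrt(2)); exp(-2*t**2) on [sqrt(2), ∞)
reversing the power substitution: t on [0, 1); 2*t + 1 on [1, 2); exp(-2*t) on [2, ∞)
integrate the 3 segments split at 1/3, sqrt(2)/3, then add the results
over [0, 1/3), the kernel integral of 9*t**2 enters the sum
on [1/3, sqrt(2)/3): add ∫ (18*t**2 + 1)·t^(s-1) dt
the [sqrt(2)/3, ∞) slice contributes ∫ exp(-18*t**2)·t^(s-1) dt

(2**(s/2)*s*(s/2 + 1)*uppergamma(s/2, 4)/2 - 4**(s/2)*s - 4**(s/2) + 5*8**(s/2)*s/2 + 8**(s/2))/(3**s*4**(s/2)*s*(s/2 + 1))
  Re(s) > -2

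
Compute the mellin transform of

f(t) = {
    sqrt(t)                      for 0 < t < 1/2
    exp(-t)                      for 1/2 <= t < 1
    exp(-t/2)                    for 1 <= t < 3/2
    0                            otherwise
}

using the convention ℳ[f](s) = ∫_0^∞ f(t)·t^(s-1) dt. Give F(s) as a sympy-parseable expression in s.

decompose at 1/2, 1; ℳ[f](s) sums the 3 pieces' integrals
[0, 1/2) adds the kernel integral of sqrt(t)
between 1/2 and 1 the integrand is exp(-t)·t^(s-1)
the [1, 3/2) slice contributes ∫ exp(-t/2)·t^(s-1) dt

(2**s*(2*s + 1)*uppergamma(s, 1/2) - 2**s*(2*s + 1)*uppergamma(s, 1) + 4**s*(2*s + 1)*uppergamma(s, 1/2) - 4**s*(2*s + 1)*uppergamma(s, 3/4) + sqrt(2))/(2**s*(2*s + 1))
  Re(s) > -1/2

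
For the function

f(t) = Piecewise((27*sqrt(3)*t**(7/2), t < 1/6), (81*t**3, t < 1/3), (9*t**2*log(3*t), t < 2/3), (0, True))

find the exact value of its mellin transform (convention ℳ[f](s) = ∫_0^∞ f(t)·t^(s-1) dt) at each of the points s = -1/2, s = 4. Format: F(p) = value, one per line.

F(-1/2) = sqrt(6)*(-748 + 960*log(2) + 607*sqrt(2))/720
F(4) = -1187/72576 + sqrt(2)/155520 + 32*log(2)/243

back out the common scale on t: t**(7/2) on [0, 1/2); 3*t**3 on [1/2, 1); t**2*log(t) on [1, 2)
peel off the shared t-power: t**(3/2) on [0, 1/2); 3*t on [1/2, 1); log(t) on [1, 2)
slice at 1/6, 1/3, transform all 3 pieces, and sum them
[0, 1/6) adds the kernel integral of 27*sqrt(3)*t**(7/2)
over [1/6, 1/3), the kernel integral of 81*t**3 enters the sum
on [1/3, 2/3) integrate f = 9*t**2*log(3*t) against the kernel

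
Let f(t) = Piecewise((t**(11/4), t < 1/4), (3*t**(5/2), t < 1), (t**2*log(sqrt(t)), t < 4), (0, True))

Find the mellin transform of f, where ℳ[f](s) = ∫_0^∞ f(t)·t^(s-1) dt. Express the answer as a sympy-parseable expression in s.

invert the shared t-power to get t**(3/4) on [0, 1/4); 3*sqrt(t) on [1/4, 1); log(sqrt(t)) on [1, 4)
peel off the power substitution: t**(3/2) on [0, 1/2); 3*t on [1/2, 1); log(t) on [1, 2)
f breaks at 1/4, 1 into 3 integrals to sum
∫ t**(11/4)·t^(s-1) over [0, 1/4)
between 1/4 and 1 the integrand is 3*t**(5/2)·t^(s-1)
[1, 4) adds the kernel integral of t**2*log(sqrt(t))

2**(-2*s - 4)*(24*2**(2*s + 4)*(s + 2)**2*(4*s + 11) + 2*2**(2*s + 4)*(2*s + 5)*(4*s + 11) + 4*2**(4*s + 8)*(s + 2)*(2*s + 5)*(4*s + 11)*log(2) - 2*2**(4*s + 8)*(2*s + 5)*(4*s + 11) + 4*sqrt(2)*(s + 2)**2*(2*s + 5) - 12*(s + 2)**2*(4*s + 11))/(4*(s + 2)**2*(2*s + 5)*(4*s + 11))
  Re(s) > -11/4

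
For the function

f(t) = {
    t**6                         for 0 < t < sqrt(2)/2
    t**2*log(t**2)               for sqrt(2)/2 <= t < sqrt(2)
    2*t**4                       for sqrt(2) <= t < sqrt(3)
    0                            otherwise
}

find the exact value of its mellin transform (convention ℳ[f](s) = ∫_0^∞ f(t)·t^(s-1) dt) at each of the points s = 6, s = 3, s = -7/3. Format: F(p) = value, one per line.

back out the power substitution: t**3 on [0, 1/2); t*log(t) on [1/2, 2); 2*t**2 on [2, 3)
undo the shared t-power: t**2 on [0, 1/2); log(t) on [1/2, 2); 2*t on [2, 3)
cuts at sqrt(2)/2, sqrt(2): linearity sums the 3 kernel integrals
on [0, sqrt(2)/2) integrate f = t**6 against the kernel
piece [sqrt(2)/2, sqrt(2)): integrate t**2*log(t**2) against the kernel
over [sqrt(2), sqrt(3)), the kernel integral of 2*t**4 enters the sum

F(6) = 257*log(2)/128 + 320281/7680
F(3) = sqrt(2)*(-130649 + 41580*log(2) + 194400*sqrt(6))/50400
F(-7/3) = 3*2**(1/6)*(-748*2**(2/3) - log(2**(110*2**(2/3) + 220)) + 44*6**(5/6) + 1325)/220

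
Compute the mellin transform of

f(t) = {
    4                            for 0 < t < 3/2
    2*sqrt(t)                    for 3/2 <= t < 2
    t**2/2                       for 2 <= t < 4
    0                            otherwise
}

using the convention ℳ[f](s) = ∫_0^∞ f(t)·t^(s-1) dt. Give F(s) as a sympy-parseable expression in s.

linearity at 3/2, 2 turns ℳ[f](s) into 3 summed integrals
∫ over [0, 3/2) of 4·t^(s-1) joins the sum
the [3/2, 2) slice contributes ∫ 2*sqrt(t)·t^(s-1) dt
over [2, 4), the kernel integral of t**2/2 enters the sum

(8*2**(s + 1/2)*s*(s + 2) - 2**(s + 2)*s*(2*s + 1) + 8*(3/2)**s*(s + 2)*(2*s + 1) - 8*(3/2)**(s + 1/2)*s*(s + 2) + 4**(s + 2)*s*(2*s + 1))/(2*s*(s + 2)*(2*s + 1))
  Re(s) > 0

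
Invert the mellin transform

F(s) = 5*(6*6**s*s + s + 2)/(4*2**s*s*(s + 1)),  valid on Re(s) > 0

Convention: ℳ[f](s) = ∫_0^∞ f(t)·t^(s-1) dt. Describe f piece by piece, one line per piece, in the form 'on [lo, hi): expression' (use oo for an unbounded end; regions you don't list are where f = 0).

on [0, 1/2): 5/2
on [1/2, 3): 5*t/2

slice at 1/2, transform all 2 pieces, and sum them
on [0, 1/2) integrate f = 5/2 against the kernel
segment [1/2, 3) carries 5*t/2; integrate it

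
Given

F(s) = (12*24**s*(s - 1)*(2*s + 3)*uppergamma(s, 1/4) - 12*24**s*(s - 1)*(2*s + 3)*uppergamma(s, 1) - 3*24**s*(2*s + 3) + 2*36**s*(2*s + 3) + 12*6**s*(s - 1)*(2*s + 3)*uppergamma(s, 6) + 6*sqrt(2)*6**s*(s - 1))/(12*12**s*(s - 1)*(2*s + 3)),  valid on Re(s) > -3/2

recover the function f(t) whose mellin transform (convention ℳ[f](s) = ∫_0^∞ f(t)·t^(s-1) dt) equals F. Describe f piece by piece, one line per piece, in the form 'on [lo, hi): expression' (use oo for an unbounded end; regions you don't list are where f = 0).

on [0, 1/2): t**(3/2)
on [1/2, 2): exp(-t/2)
on [2, 3): 1/(2*t)
on [3, oo): exp(-2*t)

breakpoints 1/2, 2, 3: one integral from each of the 4 segments
piece [0, 1/2): integrate t**(3/2) against the kernel
[1/2, 2) adds the kernel integral of exp(-t/2)
over [2, 3), the kernel integral of 1/(2*t) enters the sum
[3, ∞) adds the kernel integral of exp(-2*t)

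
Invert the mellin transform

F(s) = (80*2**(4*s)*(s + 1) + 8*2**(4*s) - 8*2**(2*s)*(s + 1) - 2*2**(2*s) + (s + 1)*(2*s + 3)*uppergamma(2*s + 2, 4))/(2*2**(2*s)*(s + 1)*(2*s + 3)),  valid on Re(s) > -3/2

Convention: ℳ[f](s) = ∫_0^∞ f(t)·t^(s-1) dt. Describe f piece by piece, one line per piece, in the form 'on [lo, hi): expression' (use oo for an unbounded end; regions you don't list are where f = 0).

strip the shared t-power: sqrt(t) on [0, 1); 2*sqrt(t) + 1 on [1, 4); exp(-2*sqrt(t)) on [4, ∞)
the power substitution comes off first: t on [0, 1); 2*t + 1 on [1, 2); exp(-2*t) on [2, ∞)
slice at 1, 4, transform all 3 pieces, and sum them
piece [0, 1): integrate t**(3/2) against the kernel
on [1, 4): add ∫ t*(2*sqrt(t) + 1)·t^(s-1) dt
segment 4 to ∞ holds t*exp(-2*sqrt(t)); add its integral

on [0, 1): t**(3/2)
on [1, 4): t*(2*sqrt(t) + 1)
on [4, oo): t*exp(-2*sqrt(t))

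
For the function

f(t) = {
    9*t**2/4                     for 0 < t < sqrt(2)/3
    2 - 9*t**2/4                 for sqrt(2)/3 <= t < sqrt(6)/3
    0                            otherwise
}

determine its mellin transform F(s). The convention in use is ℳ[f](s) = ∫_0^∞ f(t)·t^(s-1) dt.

2**(s/2 - 1)*(3**(s/2)*s + 8*3**(s/2) - 2*s - 8)/(3**s*s*(s + 2))
  Re(s) > -2

undo the common scale on t: t**2 on [0, sqrt(2)/2); 2 - t**2 on [sqrt(2)/2, sqrt(6)/2)
strip the power substitution: t on [0, 1/2); 2 - t on [1/2, 3/2)
treat the 2 regions marked off by sqrt(2)/3 separately and sum
over [0, sqrt(2)/3), the kernel integral of 9*t**2/4 enters the sum
the [sqrt(2)/3, sqrt(6)/3) slice contributes ∫ (2 - 9*t**2/4)·t^(s-1) dt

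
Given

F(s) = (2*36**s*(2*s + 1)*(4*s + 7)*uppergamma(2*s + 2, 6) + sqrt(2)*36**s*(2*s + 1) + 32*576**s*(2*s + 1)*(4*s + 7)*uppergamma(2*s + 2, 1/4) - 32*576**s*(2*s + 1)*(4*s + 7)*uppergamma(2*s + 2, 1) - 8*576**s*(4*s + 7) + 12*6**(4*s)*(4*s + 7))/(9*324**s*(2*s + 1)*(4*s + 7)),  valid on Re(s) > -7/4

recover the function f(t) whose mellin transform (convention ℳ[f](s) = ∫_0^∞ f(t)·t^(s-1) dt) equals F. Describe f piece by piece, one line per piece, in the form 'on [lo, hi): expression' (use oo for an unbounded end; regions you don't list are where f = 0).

on [0, 1/9): 3*sqrt(6)*t**(7/4)/4
on [1/9, 16/9): t*exp(-3*sqrt(t)/4)
on [16/9, 4): sqrt(t)/3
on [4, oo): t*exp(-3*sqrt(t))

invert the shared t-power to get 3*sqrt(6)*t**(3/4)/4 on [0, 1/9); exp(-3*sqrt(t)/4) on [1/9, 16/9); 1/(3*sqrt(t)) on [16/9, 4); …
invert the power substitution to get 3*sqrt(6)*t**(3/2)/4 on [0, 1/3); exp(-3*t/4) on [1/3, 4/3); 1/(3*t) on [4/3, 2); …
peel off the common scale on t: t**(3/2) on [0, 1/2); exp(-t/2) on [1/2, 2); 1/(2*t) on [2, 3); …
summing 4 kernel integrals split by 1/9, 16/9, 4 yields ℳ[f](s)
for t in [0, 1/9): the term is ∫ 3*sqrt(6)*t**(7/4)/4·t^(s-1)
piece [1/9, 16/9): integrate t*exp(-3*sqrt(t)/4) against the kernel
the [16/9, 4) slice contributes ∫ sqrt(t)/3·t^(s-1) dt
over [4, ∞), the kernel integral of t*exp(-3*sqrt(t)) enters the sum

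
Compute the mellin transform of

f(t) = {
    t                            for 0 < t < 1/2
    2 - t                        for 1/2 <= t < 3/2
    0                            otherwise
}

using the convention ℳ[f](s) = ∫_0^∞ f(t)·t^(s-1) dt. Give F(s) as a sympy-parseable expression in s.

(3**s*s + 4*3**s - 2*s - 4)/(2*2**s*s*(s + 1))
  Re(s) > -1

the 2 pieces separated at 1/2 each add one integral
on [0, 1/2): add ∫ t·t^(s-1) dt
between 1/2 and 3/2 the integrand is (2 - t)·t^(s-1)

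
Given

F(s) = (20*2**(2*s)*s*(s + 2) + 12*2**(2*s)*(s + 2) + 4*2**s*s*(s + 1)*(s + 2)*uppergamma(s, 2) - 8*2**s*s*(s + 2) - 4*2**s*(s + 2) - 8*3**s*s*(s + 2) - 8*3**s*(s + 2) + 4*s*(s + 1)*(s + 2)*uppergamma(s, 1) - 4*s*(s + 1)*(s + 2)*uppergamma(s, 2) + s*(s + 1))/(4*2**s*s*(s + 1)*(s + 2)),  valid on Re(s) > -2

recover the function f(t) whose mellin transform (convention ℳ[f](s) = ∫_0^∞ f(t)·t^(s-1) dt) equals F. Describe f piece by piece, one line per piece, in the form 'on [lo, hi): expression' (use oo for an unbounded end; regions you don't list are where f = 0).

on [0, 1/2): t**2
on [1/2, 1): exp(-2*t)
on [1, 3/2): t + 1
on [3/2, 2): t + 3
on [2, oo): exp(-t)

the 5 pieces separated at 1/2, 1, 3/2, 2 each add one integral
between 0 and 1/2 the integrand is t**2·t^(s-1)
[1/2, 1) adds the kernel integral of exp(-2*t)
on [1, 3/2) integrate f = (t + 1) against the kernel
for t in [3/2, 2): the term is ∫ (t + 3)·t^(s-1)
on [2, ∞): add ∫ exp(-t)·t^(s-1) dt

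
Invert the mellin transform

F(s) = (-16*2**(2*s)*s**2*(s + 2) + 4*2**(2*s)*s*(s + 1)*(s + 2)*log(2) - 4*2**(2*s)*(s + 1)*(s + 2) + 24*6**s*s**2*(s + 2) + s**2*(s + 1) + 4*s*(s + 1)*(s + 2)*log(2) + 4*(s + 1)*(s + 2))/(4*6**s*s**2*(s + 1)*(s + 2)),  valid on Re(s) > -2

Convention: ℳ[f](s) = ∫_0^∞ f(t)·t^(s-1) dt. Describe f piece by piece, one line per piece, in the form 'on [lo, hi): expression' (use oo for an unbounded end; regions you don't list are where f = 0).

invert the common scale on t to get t**2 on [0, 1/2); log(t) on [1/2, 2); 2*t on [2, 3)
integrate the 3 segments split at 1/6, 2/3, then add the results
[0, 1/6) adds the kernel integral of 9*t**2
on [1/6, 2/3): add ∫ log(3*t)·t^(s-1) dt
on [2/3, 1): add ∫ 6*t·t^(s-1) dt

on [0, 1/6): 9*t**2
on [1/6, 2/3): log(3*t)
on [2/3, 1): 6*t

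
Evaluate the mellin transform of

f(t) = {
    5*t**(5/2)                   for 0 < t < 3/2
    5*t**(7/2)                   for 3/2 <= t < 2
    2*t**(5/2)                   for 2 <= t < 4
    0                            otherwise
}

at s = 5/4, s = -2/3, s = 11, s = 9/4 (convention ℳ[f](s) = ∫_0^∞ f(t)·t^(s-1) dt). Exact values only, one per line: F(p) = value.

breakpoints 3/2, 2: one integral from each of the 3 segments
segment [0, 3/2) carries 5*t**(5/2); integrate it
the [3/2, 2) slice contributes ∫ 5*t**(7/2)·t^(s-1) dt
over [2, 4), the kernel integral of 2*t**(5/2) enters the sum

F(5/4) = -63*2**(1/4)*3**(3/4)/152 + 3584*2**(3/4)/285 + 1024*sqrt(2)/15
F(-2/3) = 45*2**(1/6)*3**(5/6)/748 + 912*2**(5/6)/187 + 96*2**(2/3)/11
F(11) = -6790635*sqrt(6)/475136 + 3473408*sqrt(2)/783 + 536870912/27
F(9/4) = -4455*2**(1/4)*3**(3/4)/6992 + 9216*2**(3/4)/437 + 4096*sqrt(2)/19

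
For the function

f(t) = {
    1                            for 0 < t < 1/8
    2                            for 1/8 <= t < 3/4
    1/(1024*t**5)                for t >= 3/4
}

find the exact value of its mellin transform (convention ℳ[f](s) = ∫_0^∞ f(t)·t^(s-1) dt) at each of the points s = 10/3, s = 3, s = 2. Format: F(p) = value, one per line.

F(10/3) = -3/10240 + 61*6**(1/3)/480
F(3) = 1297/4608
F(2) = 5759/10368

reversing the common scale on t: 1 on [0, 1/4); 2 on [1/4, 3/2); 1/(32*t**5) on [3/2, ∞)
peel off the common scale on t: 1 on [0, 1/2); 2 on [1/2, 3); t**(-5) on [3, ∞)
peel off the shared t-power: t on [0, 1/2); 2*t on [1/2, 3); t**(-4) on [3, ∞)
linearity at 1/8, 3/4 turns ℳ[f](s) into 3 summed integrals
for t in [0, 1/8): the term is ∫ 1·t^(s-1)
segment 1/8 to 3/4 holds 2; add its integral
∫ over [3/4, ∞) of 1/(1024*t**5)·t^(s-1) joins the sum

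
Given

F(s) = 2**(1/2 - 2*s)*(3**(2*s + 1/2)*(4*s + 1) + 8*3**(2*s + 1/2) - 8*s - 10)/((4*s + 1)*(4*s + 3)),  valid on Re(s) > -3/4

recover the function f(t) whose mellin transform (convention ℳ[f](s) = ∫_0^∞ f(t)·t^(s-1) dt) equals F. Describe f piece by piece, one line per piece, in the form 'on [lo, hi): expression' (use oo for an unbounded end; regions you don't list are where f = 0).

on [0, 1/4): t**(3/4)
on [1/4, 9/4): t**(1/4)*(2 - sqrt(t))

remove the power substitution first: t**(3/2) on [0, 1/2); sqrt(t)*(2 - t) on [1/2, 3/2)
strip the shared t-power: t on [0, 1/2); 2 - t on [1/2, 3/2)
integrate the 2 segments split at 1/4, then add the results
∫ t**(3/4)·t^(s-1) over [0, 1/4)
segment 1/4 to 9/4 holds t**(1/4)*(2 - sqrt(t)); add its integral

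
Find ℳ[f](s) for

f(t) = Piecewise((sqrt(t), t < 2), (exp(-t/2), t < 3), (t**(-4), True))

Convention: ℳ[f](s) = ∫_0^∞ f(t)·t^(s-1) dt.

slice at 2, 3, transform all 3 pieces, and sum them
segment 0 to 2 holds sqrt(t); add its integral
over [2, 3), the kernel integral of exp(-t/2) enters the sum
between 3 and ∞ the integrand is t**(-4)·t^(s-1)

(2**s*(s - 4)*(2*s + 1)*uppergamma(s, 1) - 2**s*(s - 4)*(2*s + 1)*uppergamma(s, 3/2) + 2*2**(s + 1/2)*(s - 4) - 3**s*(2*s + 1)/81)/((s - 4)*(2*s + 1))
  -1/2 < Re(s) < 4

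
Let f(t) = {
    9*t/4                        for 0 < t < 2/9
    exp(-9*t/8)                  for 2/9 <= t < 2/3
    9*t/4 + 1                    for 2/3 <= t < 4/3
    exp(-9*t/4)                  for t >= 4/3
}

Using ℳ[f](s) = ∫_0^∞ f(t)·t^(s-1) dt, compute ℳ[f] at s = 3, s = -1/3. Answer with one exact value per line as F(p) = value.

F(3) = -2080*exp(-3/4)/729 + 1088*exp(-3)/729 + 1312*exp(-1/4)/729 + 1720/729
F(-1/3) = 6**(2/3)*(-2*2**(1/3)*uppergamma(-1/3, 3/4) + 2*2**(2/3)*uppergamma(-1/3, 3) + 3**(2/3) + 3 + 2*2**(1/3)*uppergamma(-1/3, 1/4) + 6**(2/3))/8

strip the common scale on t: 3*t/2 on [0, 1/3); exp(-3*t/4) on [1/3, 1); 3*t/2 + 1 on [1, 2); …
strip the common scale on t: t on [0, 1/2); exp(-t/2) on [1/2, 3/2); t + 1 on [3/2, 3); …
summing 4 kernel integrals split by 2/9, 2/3, 4/3 yields ℳ[f](s)
segment [0, 2/9) carries 9*t/4; integrate it
[2/9, 2/3) adds the kernel integral of exp(-9*t/8)
∫ (9*t/4 + 1)·t^(s-1) over [2/3, 4/3)
on [4/3, ∞): add ∫ exp(-9*t/4)·t^(s-1) dt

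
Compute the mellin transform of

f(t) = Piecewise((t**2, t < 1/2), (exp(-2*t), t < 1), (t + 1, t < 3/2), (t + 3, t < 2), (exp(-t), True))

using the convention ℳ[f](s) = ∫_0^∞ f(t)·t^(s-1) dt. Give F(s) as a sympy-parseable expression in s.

(20*2**(2*s)*s*(s + 2) + 12*2**(2*s)*(s + 2) + 4*2**s*s*(s + 1)*(s + 2)*uppergamma(s, 2) - 8*2**s*s*(s + 2) - 4*2**s*(s + 2) - 8*3**s*s*(s + 2) - 8*3**s*(s + 2) + 4*s*(s + 1)*(s + 2)*uppergamma(s, 1) - 4*s*(s + 1)*(s + 2)*uppergamma(s, 2) + s*(s + 1))/(4*2**s*s*(s + 1)*(s + 2))
  Re(s) > -2

decompose at 1/2, 1, 3/2, 2; ℳ[f](s) sums the 5 pieces' integrals
piece [0, 1/2): integrate t**2 against the kernel
on [1/2, 1): add ∫ exp(-2*t)·t^(s-1) dt
between 1 and 3/2 the integrand is (t + 1)·t^(s-1)
segment [3/2, 2) carries (t + 3); integrate it
segment [2, ∞) carries exp(-t); integrate it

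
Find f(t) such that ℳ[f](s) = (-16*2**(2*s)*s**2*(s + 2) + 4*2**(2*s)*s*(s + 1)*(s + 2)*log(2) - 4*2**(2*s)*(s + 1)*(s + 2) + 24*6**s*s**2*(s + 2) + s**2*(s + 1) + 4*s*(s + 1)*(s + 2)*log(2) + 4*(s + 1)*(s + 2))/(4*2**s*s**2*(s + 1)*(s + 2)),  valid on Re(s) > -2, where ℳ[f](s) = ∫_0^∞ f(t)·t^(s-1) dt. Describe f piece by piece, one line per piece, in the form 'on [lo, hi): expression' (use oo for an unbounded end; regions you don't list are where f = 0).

the 3 pieces separated at 1/2, 2 each add one integral
[0, 1/2) adds the kernel integral of t**2
on [1/2, 2): add ∫ log(t)·t^(s-1) dt
the [2, 3) slice contributes ∫ 2*t·t^(s-1) dt

on [0, 1/2): t**2
on [1/2, 2): log(t)
on [2, 3): 2*t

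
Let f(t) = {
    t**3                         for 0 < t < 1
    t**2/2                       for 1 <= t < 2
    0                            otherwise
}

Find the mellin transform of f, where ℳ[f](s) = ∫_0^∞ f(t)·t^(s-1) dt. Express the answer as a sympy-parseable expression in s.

(2**(s + 2)*(s + 3) + s + 1)/(2*(s + 2)*(s + 3))
  Re(s) > -3

peel off the shared t-power: t on [0, 1); 1/2 on [1, 2)
split f at 1: ℳ[f](s) collects 2 kernel integrals
segment 0 to 1 holds t**3; add its integral
∫ over [1, 2) of t**2/2·t^(s-1) joins the sum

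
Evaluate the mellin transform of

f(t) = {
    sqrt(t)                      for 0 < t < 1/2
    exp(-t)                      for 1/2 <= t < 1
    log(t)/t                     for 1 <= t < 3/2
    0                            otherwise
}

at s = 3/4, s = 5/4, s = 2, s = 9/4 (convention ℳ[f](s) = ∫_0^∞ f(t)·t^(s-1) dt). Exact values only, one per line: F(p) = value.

linearity at 1/2, 1 turns ℳ[f](s) into 3 summed integrals
over [0, 1/2), the kernel integral of sqrt(t) enters the sum
∫ exp(-t)·t^(s-1) over [1/2, 1)
∫ log(t)/t·t^(s-1) over [1, 3/2)

F(3/4) = -16*2**(1/4)*3**(3/4)/3 + log(2**(4*2**(1/4)*3**(3/4)/3)/3**(4*2**(1/4)*3**(3/4)/3)) - uppergamma(3/4, 1) + 2**(3/4)/5 + uppergamma(3/4, 1/2) + 16
F(5/4) = -8*2**(3/4)*3**(1/4) - uppergamma(5/4, 1) + 2**(1/4)/7 + uppergamma(5/4, 1/2) + log(3**(2*2**(3/4)*3**(1/4))/2**(2*2**(3/4)*3**(1/4))) + 16
F(2) = -2*exp(-1) - 1/2 + sqrt(2)/20 + log(205891132094649/1073741824)/20 + 3*exp(-1/2)/2
F(9/4) = -12*2**(3/4)*3**(1/4)/25 - uppergamma(9/4, 1) + 2**(1/4)/22 + log(3**(3*2**(3/4)*3**(1/4)/5)/2**(3*2**(3/4)*3**(1/4)/5)) + 16/25 + uppergamma(9/4, 1/2)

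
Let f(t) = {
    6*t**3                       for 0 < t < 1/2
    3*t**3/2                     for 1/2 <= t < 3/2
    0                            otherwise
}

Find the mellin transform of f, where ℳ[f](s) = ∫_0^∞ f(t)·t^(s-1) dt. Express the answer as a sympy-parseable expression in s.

the 2 pieces separated at 1/2 each add one integral
between 0 and 1/2 the integrand is 6*t**3·t^(s-1)
segment [1/2, 3/2) carries 3*t**3/2; integrate it

9*(9*3**s + 1)/(16*2**s*(s + 3))
  Re(s) > -3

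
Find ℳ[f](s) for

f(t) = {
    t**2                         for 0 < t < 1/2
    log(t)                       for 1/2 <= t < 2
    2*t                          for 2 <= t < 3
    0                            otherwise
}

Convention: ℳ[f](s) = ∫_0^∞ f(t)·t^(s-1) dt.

(-16*2**(2*s)*s**2*(s + 2) + 4*2**(2*s)*s*(s + 1)*(s + 2)*log(2) - 4*2**(2*s)*(s + 1)*(s + 2) + 24*6**s*s**2*(s + 2) + s**2*(s + 1) + 4*s*(s + 1)*(s + 2)*log(2) + 4*(s + 1)*(s + 2))/(4*2**s*s**2*(s + 1)*(s + 2))
  Re(s) > -2

split f at 1/2, 2: ℳ[f](s) collects 3 kernel integrals
over [0, 1/2), the kernel integral of t**2 enters the sum
segment [1/2, 2) carries log(t); integrate it
the [2, 3) slice contributes ∫ 2*t·t^(s-1) dt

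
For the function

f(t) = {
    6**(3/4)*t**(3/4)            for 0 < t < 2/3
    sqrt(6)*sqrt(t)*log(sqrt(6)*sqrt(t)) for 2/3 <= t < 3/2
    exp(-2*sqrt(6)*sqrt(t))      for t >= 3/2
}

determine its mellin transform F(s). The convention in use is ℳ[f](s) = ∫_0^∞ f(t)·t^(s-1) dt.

reversing the common scale on t: 2*sqrt(2)*t**(3/4) on [0, 1); 2*sqrt(t)*log(2*sqrt(t)) on [1, 9/4); exp(-4*sqrt(t)) on [9/4, ∞)
peel off the power substitution: 2*sqrt(2)*t**(3/2) on [0, 1); 2*t*log(2*t) on [1, 3/2); exp(-4*t) on [3/2, ∞)
reversing the common scale on t: t**(3/2) on [0, 2); t*log(t) on [2, 3); exp(-2*t) on [3, ∞)
breakpoints 2/3, 3/2: one integral from each of the 3 segments
segment [0, 2/3) carries 6**(3/4)*t**(3/4); integrate it
∫ over [2/3, 3/2) of sqrt(6)*sqrt(t)*log(sqrt(6)*sqrt(t))·t^(s-1) joins the sum
piece [3/2, ∞): integrate exp(-2*sqrt(6)*sqrt(t)) against the kernel

2**(s + 1)*(-4*144**s*s*(4*s + 3)*log(2) - 144**s*(4*s + 3)*log(4) + 144**s*(8*s + 6) + 144**s*sqrt(2)*(16*s**2 + 16*s + 4) + 6*324**s*s*(4*s + 3)*log(3) + 324**s*(-12*s - 9) + 3*324**s*(4*s + 3)*log(3) + 9**s*(4*s + 3)*(4*s**2 + 4*s + 1)*uppergamma(2*s, 6))/(432**s*(4*s + 3)*(4*s**2 + 4*s + 1))
  Re(s) > -3/4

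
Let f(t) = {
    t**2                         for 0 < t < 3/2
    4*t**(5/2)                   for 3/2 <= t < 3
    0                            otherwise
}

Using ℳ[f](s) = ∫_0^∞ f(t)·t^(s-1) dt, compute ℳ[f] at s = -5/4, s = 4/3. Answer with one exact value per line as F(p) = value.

linearity at 3/2 turns ℳ[f](s) into 2 summed integrals
piece [0, 3/2): integrate t**2 against the kernel
for t in [3/2, 3): the term is ∫ 4*t**(5/2)·t^(s-1)

F(-5/4) = 2*3**(1/4)*(-18*2**(3/4) + 5*2**(1/4)*sqrt(3) + 72)/15
F(4/3) = -81*2**(1/6)*3**(5/6)/46 + 81*2**(2/3)*3**(1/3)/160 + 648*3**(5/6)/23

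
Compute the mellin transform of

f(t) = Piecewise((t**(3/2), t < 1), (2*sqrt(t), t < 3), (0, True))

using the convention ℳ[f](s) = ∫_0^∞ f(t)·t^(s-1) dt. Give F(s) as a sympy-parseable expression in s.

breakpoints 1: one integral from each of the 2 segments
∫ over [0, 1) of t**(3/2)·t^(s-1) joins the sum
∫ 2*sqrt(t)·t^(s-1) over [1, 3)

(4*sqrt(3)*3**s*(2*s + 3) - 4*s - 10)/((2*s + 1)*(2*s + 3))
  Re(s) > -3/2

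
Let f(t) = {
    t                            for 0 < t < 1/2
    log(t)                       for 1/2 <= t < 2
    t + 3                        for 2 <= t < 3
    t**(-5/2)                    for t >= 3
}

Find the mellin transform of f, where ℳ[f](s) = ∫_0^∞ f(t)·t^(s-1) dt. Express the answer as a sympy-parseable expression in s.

(-270*2**(2*s)*s**2*(2*s - 5) + 54*2**(2*s)*s*(s + 1)*(2*s - 5)*log(2) - 162*2**(2*s)*s*(2*s - 5) - 54*2**(2*s)*(s + 1)*(2*s - 5) - 4*sqrt(3)*6**s*s**2*(s + 1) + 324*6**s*s**2*(2*s - 5) + 162*6**s*s*(2*s - 5) + 27*s**2*(2*s - 5) + 54*s*(s + 1)*(2*s - 5)*log(2) + (2*s - 5)*(54*s + 54))/(54*2**s*s**2*(s + 1)*(2*s - 5))
  -1 < Re(s) < 5/2

the 4 pieces separated at 1/2, 2, 3 each add one integral
for t in [0, 1/2): the term is ∫ t·t^(s-1)
∫ log(t)·t^(s-1) over [1/2, 2)
between 2 and 3 the integrand is (t + 3)·t^(s-1)
segment [3, ∞) carries t**(-5/2); integrate it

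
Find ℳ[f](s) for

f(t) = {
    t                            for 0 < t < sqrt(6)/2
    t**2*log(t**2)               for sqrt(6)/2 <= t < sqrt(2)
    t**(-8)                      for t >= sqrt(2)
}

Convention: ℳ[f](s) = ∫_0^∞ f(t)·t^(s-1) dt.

back out the shared t-power: 1/t on [0, sqrt(6)/2); log(t**2) on [sqrt(6)/2, sqrt(2)); t**(-10) on [sqrt(2), ∞)
reversing the power substitution: 1/sqrt(t) on [0, 3/2); log(t) on [3/2, 2); t**(-5) on [2, ∞)
back out the shared t-power: sqrt(t) on [0, 3/2); t*log(t) on [3/2, 2); t**(-4) on [2, ∞)
treat the 3 regions marked off by sqrt(6)/2, sqrt(2) separately and sum
∫ over [0, sqrt(6)/2) of t·t^(s-1) joins the sum
on [sqrt(6)/2, sqrt(2)): add ∫ t**2*log(t**2)·t^(s-1) dt
for t in [sqrt(2), ∞): the term is ∫ t**(-8)·t^(s-1)

(sqrt(2)/2)**s*(32*2**s*s*(s - 8)*(s + 1)*log(2) - 64*2**s*(s - 8)*(s + 1) + 64*2**s*(s - 8)*(s + 1)*log(2) - 2**s*(s + 1)*(s**2 + 4*s + 4) + 3**(s/2)*s*(s - 8)*(s + 1)*(-24*log(3) + 24*log(2)) + 3**(s/2)*(s - 8)*(s + 1)*(-48*log(3) + 48*log(2)) + 48*3**(s/2)*(s - 8)*(s + 1) + 8*3**(s/2)*sqrt(6)*(s - 8)*(s**2 + 4*s + 4))/(16*(s - 8)*(s + 1)*(s**2 + 4*s + 4))
  -1 < Re(s) < 8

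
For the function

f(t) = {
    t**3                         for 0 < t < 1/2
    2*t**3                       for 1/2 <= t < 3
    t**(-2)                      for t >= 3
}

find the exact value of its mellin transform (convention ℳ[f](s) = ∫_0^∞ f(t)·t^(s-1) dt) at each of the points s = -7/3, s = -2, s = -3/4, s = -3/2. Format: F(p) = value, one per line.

peel off the shared t-power: t on [0, 1/2); 2*t on [1/2, 3); t**(-4) on [3, ∞)
treat the 3 regions marked off by 1/2, 3 separately and sum
∫ over [0, 1/2) of t**3·t^(s-1) joins the sum
∫ 2*t**3·t^(s-1) over [1/2, 3)
∫ over [3, ∞) of t**(-2)·t^(s-1) joins the sum

F(-7/3) = 2**(1/3)*(-3159 + 6320*6**(2/3))/4212
F(-2) = 1783/324
F(-3/4) = 2**(3/4)*(-33 + 2380*6**(1/4))/594
F(-3/2) = sqrt(2)*(-189 + 2270*sqrt(6))/1134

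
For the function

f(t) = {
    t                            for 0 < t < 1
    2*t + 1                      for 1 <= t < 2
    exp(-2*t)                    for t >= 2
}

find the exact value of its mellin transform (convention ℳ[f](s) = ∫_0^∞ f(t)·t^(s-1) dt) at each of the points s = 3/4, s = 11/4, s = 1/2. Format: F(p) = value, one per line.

F(3/4) = -40/21 + 2**(1/4)*uppergamma(3/4, 4)/2 + 76*2**(3/4)/21
F(11/4) = -104/165 + 2**(1/4)*uppergamma(11/4, 4)/8 + 944*2**(3/4)/165
F(1/2) = -8/3 + sqrt(2)*sqrt(pi)*erfc(2)/2 + 14*sqrt(2)/3

cuts at 1, 2: linearity sums the 3 kernel integrals
over [0, 1), the kernel integral of t enters the sum
on [1, 2): add ∫ (2*t + 1)·t^(s-1) dt
on [2, ∞) integrate f = exp(-2*t) against the kernel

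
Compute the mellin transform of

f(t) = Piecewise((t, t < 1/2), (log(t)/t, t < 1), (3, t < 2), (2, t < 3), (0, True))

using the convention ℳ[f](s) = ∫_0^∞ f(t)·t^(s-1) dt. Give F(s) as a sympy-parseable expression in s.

(2*2**(2*s)*(s + 1)*(s**2 - 2*s + 1) - 2*2**s*s*(s + 1) - 6*2**s*(s + 1)*(s**2 - 2*s + 1) + 4*6**s*(s + 1)*(s**2 - 2*s + 1) + 4*s**2*(s + 1)*log(2) - 4*s*(s + 1)*log(2) + 4*s*(s + 1) + s*(s**2 - 2*s + 1))/(2*2**s*s*(s + 1)*(s**2 - 2*s + 1))
  Re(s) > -1

integrate the 4 segments split at 1/2, 1, 2, then add the results
on [0, 1/2): add ∫ t·t^(s-1) dt
∫ over [1/2, 1) of log(t)/t·t^(s-1) joins the sum
∫ over [1, 2) of 3·t^(s-1) joins the sum
segment 2 to 3 holds 2; add its integral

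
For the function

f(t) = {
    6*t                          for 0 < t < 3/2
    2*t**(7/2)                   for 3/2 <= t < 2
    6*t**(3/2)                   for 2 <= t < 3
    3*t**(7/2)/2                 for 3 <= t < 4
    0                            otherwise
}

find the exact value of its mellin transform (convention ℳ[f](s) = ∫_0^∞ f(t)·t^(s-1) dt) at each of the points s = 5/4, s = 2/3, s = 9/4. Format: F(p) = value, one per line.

summing 4 kernel integrals split by 3/2, 2, 3 yields ℳ[f](s)
over [0, 3/2), the kernel integral of 6*t enters the sum
segment [3/2, 2) carries 2*t**(7/2); integrate it
piece [2, 3): integrate 6*t**(3/2) against the kernel
on [3, 4): add ∫ 3*t**(7/2)/2·t^(s-1) dt

F(5/4) = -1242*3**(3/4)/209 - 416*2**(3/4)/209 - 81*2**(1/4)*3**(3/4)/76 + 3*2**(3/4)*3**(1/4) + 3072*sqrt(2)/19
F(2/3) = -1377*3**(1/6)/325 - 1104*2**(1/6)/325 - 243*2**(5/6)*3**(1/6)/200 + 27*2**(1/3)*3**(2/3)/10 + 2304*2**(1/3)/25
F(9/4) = -2322*3**(3/4)/115 - 243*2**(1/4)*3**(3/4)/184 - 192*2**(3/4)/115 + 81*2**(3/4)*3**(1/4)/26 + 12288*sqrt(2)/23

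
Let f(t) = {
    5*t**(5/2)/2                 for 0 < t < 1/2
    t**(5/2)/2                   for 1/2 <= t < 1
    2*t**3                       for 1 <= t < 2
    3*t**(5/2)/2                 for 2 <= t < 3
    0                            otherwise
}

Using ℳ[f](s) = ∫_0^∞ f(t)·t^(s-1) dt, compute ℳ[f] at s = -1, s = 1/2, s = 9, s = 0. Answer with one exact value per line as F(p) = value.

the 4 pieces separated at 1/2, 1, 2 each add one integral
[0, 1/2) adds the kernel integral of 5*t**(5/2)/2
the [1/2, 1) slice contributes ∫ t**(5/2)/2·t^(s-1) dt
segment [1, 2) carries 2*t**3; integrate it
[2, 3) adds the kernel integral of 3*t**(5/2)/2

F(-1) = -5*sqrt(2)/3 + 10/3 + 3*sqrt(3)
F(1/2) = 32*sqrt(2)/7 + 257/28
F(9) = -6291455*sqrt(2)/23552 + 31397/46 + 531441*sqrt(3)/23
F(0) = -23*sqrt(2)/10 + 73/15 + 27*sqrt(3)/5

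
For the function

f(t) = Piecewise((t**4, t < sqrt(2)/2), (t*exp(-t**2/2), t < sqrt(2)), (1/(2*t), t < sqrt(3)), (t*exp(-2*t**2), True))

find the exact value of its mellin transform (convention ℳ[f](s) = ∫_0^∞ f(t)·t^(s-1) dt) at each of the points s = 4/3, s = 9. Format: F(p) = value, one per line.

F(4/3) = -3*2**(1/6)/2 - 2**(1/6)*uppergamma(7/6, 1) + 2**(5/6)*uppergamma(7/6, 6)/8 + 3*2**(1/3)/128 + 2**(1/6)*uppergamma(7/6, 1/4) + 3*3**(1/6)/2
F(9) = -1040*exp(-1) + sqrt(2)/1664 + 345*exp(-6)/8 + 65/16 + 7889*exp(-1/4)/16

back out the power substitution: t**2 on [0, 1/2); sqrt(t)*exp(-t/2) on [1/2, 2); 1/(2*sqrt(t)) on [2, 3); …
remove the shared t-power first: t**(3/2) on [0, 1/2); exp(-t/2) on [1/2, 2); 1/(2*t) on [2, 3); …
slice at sqrt(2)/2, sqrt(2), sqrt(3), transform all 4 pieces, and sum them
over [0, sqrt(2)/2), the kernel integral of t**4 enters the sum
on [sqrt(2)/2, sqrt(2)): add ∫ t*exp(-t**2/2)·t^(s-1) dt
piece [sqrt(2), sqrt(3)): integrate 1/(2*t) against the kernel
∫ over [sqrt(3), ∞) of t*exp(-2*t**2)·t^(s-1) joins the sum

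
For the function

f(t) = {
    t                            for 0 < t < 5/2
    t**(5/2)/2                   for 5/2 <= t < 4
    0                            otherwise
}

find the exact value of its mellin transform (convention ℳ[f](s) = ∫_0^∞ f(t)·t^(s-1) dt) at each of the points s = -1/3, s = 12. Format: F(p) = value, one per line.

slice at 5/2, transform all 2 pieces, and sum them
piece [0, 5/2): integrate t against the kernel
segment 5/2 to 4 holds t**(5/2)/2; add its integral

F(-1/3) = -75*2**(5/6)*5**(1/6)/104 + 3*2**(1/3)*5**(2/3)/4 + 48*2**(1/3)/13
F(12) = 57210005034977/3088384 - 6103515625*sqrt(10)/950272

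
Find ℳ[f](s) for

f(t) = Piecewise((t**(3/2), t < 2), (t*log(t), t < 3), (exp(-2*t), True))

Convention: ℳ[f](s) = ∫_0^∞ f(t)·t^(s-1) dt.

(-12**s*s*(2*s + 3)*log(4) - 12**s*(2*s + 3)*log(4) + 12**s*(4*s + 6) + 12**s*sqrt(2)*(4*s**2 + 8*s + 4) + 3*18**s*s*(2*s + 3)*log(3) + 18**s*(-6*s - 9) + 3*18**s*(2*s + 3)*log(3) + 3**s*(2*s + 3)*(s**2 + 2*s + 1)*uppergamma(s, 6))/(6**s*(2*s + 3)*(s**2 + 2*s + 1))
  Re(s) > -3/2

the 3 pieces separated at 2, 3 each add one integral
for t in [0, 2): the term is ∫ t**(3/2)·t^(s-1)
segment 2 to 3 holds t*log(t); add its integral
segment [3, ∞) carries exp(-2*t); integrate it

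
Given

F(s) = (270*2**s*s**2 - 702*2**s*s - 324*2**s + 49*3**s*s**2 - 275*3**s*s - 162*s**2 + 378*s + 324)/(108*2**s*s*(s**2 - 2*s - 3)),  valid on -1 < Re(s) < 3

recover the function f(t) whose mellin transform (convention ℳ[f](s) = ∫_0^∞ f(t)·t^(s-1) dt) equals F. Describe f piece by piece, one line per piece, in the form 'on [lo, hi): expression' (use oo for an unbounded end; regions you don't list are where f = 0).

treat the 4 regions marked off by 1/2, 1, 3/2 separately and sum
on [0, 1/2) integrate f = t against the kernel
segment [1/2, 1) carries (2*t + 1); integrate it
segment 1 to 3/2 holds t/2; add its integral
∫ t**(-3)·t^(s-1) over [3/2, ∞)

on [0, 1/2): t
on [1/2, 1): 2*t + 1
on [1, 3/2): t/2
on [3/2, oo): t**(-3)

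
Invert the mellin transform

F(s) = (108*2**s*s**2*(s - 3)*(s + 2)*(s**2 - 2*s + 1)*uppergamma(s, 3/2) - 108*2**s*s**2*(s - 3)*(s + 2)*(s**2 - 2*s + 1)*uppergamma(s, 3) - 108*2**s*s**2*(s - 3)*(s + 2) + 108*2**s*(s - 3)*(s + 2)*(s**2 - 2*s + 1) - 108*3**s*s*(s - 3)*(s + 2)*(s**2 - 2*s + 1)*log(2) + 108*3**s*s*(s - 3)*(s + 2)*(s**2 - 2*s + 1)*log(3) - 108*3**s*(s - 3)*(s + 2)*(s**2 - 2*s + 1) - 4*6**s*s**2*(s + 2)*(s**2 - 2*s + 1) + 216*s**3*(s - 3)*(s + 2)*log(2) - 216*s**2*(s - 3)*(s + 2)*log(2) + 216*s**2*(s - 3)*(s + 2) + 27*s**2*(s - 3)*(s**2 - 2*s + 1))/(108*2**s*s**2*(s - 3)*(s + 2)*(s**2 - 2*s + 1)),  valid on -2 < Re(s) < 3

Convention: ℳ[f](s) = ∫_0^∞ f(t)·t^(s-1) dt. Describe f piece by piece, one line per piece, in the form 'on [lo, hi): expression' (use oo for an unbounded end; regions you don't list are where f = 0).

on [0, 1/2): t**2
on [1/2, 1): log(t)/t
on [1, 3/2): log(t)
on [3/2, 3): exp(-t)
on [3, oo): t**(-3)

treat the 5 regions marked off by 1/2, 1, 3/2, 3 separately and sum
the [0, 1/2) slice contributes ∫ t**2·t^(s-1) dt
[1/2, 1) adds the kernel integral of log(t)/t
for t in [1, 3/2): the term is ∫ log(t)·t^(s-1)
on [3/2, 3): add ∫ exp(-t)·t^(s-1) dt
over [3, ∞), the kernel integral of t**(-3) enters the sum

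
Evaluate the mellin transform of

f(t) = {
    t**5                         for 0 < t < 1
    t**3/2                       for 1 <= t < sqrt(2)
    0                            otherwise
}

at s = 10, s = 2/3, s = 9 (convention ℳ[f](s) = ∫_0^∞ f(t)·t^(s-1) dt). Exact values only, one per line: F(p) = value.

reversing the shared t-power: t**3 on [0, 1); t/2 on [1, sqrt(2))
reversing the shared t-power: t**2 on [0, 1); 1/2 on [1, sqrt(2))
the power substitution comes off first: t on [0, 1); 1/2 on [1, 2)
linearity at 1 turns ℳ[f](s) into 2 summed integrals
piece [0, 1): integrate t**5 against the kernel
[1, sqrt(2)) adds the kernel integral of t**3/2

F(10) = 11/390 + 32*sqrt(2)/13
F(2/3) = 15/374 + 3*2**(5/6)/11
F(9) = 151/56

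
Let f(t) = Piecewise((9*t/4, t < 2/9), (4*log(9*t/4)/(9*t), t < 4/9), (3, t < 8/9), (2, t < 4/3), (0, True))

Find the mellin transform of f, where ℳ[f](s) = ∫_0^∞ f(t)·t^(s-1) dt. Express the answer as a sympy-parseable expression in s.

2**s*(2*2**(2*s)*(s + 1)*(s**2 - 2*s + 1) - 2*2**s*s*(s + 1) - 6*2**s*(s + 1)*(s**2 - 2*s + 1) + 4*6**s*(s + 1)*(s**2 - 2*s + 1) + 4*s**2*(s + 1)*log(2) - 4*s*(s + 1)*log(2) + 4*s*(s + 1) + s*(s**2 - 2*s + 1))/(2*9**s*s*(s + 1)*(s**2 - 2*s + 1))
  Re(s) > -1

peel off the common scale on t: 3*t/2 on [0, 1/3); 2*log(3*t/2)/(3*t) on [1/3, 2/3); 3 on [2/3, 4/3); …
peel off the common scale on t: t on [0, 1/2); log(t)/t on [1/2, 1); 3 on [1, 2); …
summing 4 kernel integrals split by 2/9, 4/9, 8/9 yields ℳ[f](s)
the [0, 2/9) slice contributes ∫ 9*t/4·t^(s-1) dt
for t in [2/9, 4/9): the term is ∫ 4*log(9*t/4)/(9*t)·t^(s-1)
between 4/9 and 8/9 the integrand is 3·t^(s-1)
for t in [8/9, 4/3): the term is ∫ 2·t^(s-1)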